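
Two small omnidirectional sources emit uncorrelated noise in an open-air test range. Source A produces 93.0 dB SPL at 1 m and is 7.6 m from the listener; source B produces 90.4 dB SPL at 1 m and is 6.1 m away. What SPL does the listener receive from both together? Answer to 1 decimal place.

At the listener: L_A = 93.0 − 20·log₁₀(7.6) = 75.38 dB; L_B = 90.4 − 20·log₁₀(6.1) = 74.69 dB.
Combined: 10·log₁₀(10^(75.38/10)+10^(74.69/10)) = 78.1 dB SPL.

78.1 dB SPL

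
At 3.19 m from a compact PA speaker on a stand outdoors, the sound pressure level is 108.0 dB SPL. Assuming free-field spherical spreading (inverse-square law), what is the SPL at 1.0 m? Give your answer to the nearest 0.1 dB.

118.1 dB SPL

Free-field point source: level drops by 20·log₁₀ of the distance ratio.
ΔL = −20·log₁₀(1.0/3.19) = 10.08 dB, so L₂ = 108.0 + (10.08) = 118.1 dB SPL.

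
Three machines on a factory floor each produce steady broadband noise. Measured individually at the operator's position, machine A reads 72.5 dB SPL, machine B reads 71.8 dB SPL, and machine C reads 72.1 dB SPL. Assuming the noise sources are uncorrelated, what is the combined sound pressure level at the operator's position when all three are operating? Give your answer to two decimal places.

Uncorrelated sources add in intensity (power), not in dB.
L_total = 10·log₁₀(10^(72.5/10) + 10^(71.8/10) + 10^(72.1/10)) = 10·log₁₀(49140000) = 76.91 dB SPL.

76.91 dB SPL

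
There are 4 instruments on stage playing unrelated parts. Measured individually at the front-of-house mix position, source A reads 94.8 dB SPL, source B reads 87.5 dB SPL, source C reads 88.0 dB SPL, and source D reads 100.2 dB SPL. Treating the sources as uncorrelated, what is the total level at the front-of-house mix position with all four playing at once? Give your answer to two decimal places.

Incoherent sources sum as intensities:
L_total = 10·log₁₀(10^(94.8/10) + 10^(87.5/10) + 10^(88.0/10) + 10^(100.2/10)) = 10·log₁₀(14685000000) = 101.67 dB SPL.

101.67 dB SPL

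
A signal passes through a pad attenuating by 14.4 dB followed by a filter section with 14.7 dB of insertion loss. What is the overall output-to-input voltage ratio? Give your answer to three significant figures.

0.0351

Net gain = (−14.4) + (−14.7) = -29.1 dB.
Voltage ratio = 10^(-29.1/20) = 0.0351.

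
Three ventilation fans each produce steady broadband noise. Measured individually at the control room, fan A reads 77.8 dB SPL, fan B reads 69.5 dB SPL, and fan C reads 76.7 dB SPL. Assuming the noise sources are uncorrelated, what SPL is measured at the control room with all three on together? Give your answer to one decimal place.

80.6 dB SPL

Incoherent sources sum as intensities:
L_total = 10·log₁₀(10^(77.8/10) + 10^(69.5/10) + 10^(76.7/10)) = 10·log₁₀(115900000) = 80.6 dB SPL.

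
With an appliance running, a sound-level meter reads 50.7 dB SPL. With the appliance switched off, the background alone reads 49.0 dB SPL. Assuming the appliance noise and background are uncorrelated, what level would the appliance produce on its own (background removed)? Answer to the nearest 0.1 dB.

45.8 dB SPL

Remove the background by subtracting linear intensities:
L_src = 10·log₁₀(10^(50.7/10) − 10^(49.0/10)) = 10·log₁₀(38060) = 45.8 dB SPL.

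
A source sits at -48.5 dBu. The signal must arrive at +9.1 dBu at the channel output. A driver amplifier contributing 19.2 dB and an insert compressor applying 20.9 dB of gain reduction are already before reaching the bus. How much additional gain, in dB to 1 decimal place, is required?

The required make-up gain is the shortfall in the dB sum.
G = +9.1 − (-48.5) − 19.2 + 20.9 = 59.3 dB.

59.3 dB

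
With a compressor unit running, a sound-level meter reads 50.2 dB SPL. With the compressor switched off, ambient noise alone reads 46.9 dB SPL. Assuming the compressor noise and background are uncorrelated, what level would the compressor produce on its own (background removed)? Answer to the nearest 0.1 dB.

47.5 dB SPL

Background correction is a power subtraction:
L_src = 10·log₁₀(10^(50.2/10) − 10^(46.9/10)) = 10·log₁₀(55730) = 47.5 dB SPL.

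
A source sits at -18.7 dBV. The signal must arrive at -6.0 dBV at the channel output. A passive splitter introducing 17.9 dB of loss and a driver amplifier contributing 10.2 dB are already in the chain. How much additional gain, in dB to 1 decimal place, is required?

20.4 dB

The required make-up gain is the shortfall in the dB sum.
G = -6.0 − (-18.7) + 17.9 − 10.2 = 20.4 dB.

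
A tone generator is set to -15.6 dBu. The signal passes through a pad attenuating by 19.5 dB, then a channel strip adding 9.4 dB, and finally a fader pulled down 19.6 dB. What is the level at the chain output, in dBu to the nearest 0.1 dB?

-45.3 dBu

Cascaded gains and losses add directly in dB.
-15.6 − 19.5 + 9.4 − 19.6 = -45.3 dBu.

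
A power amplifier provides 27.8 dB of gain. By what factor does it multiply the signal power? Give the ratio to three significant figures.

Power ratio = 10^(dB/10).
10^(27.8/10) = 10^(2.780) = 603.

603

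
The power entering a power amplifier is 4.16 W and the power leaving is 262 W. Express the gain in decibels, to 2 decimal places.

17.99 dB

Power is a power quantity, so gain = 10·log₁₀(P_out/P_in).
10·log₁₀(262/4.16) = 10·log₁₀(62.98) = 17.99 dB.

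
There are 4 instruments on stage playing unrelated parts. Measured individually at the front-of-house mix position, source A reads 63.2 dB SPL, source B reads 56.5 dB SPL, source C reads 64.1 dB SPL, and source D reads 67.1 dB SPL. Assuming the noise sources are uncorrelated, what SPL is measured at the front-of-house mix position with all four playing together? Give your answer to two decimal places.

70.10 dB SPL

Uncorrelated sources add in intensity (power), not in dB.
L_total = 10·log₁₀(10^(63.2/10) + 10^(56.5/10) + 10^(64.1/10) + 10^(67.1/10)) = 10·log₁₀(10230000) = 70.10 dB SPL.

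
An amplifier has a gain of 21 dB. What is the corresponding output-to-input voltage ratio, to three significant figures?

11.2

Voltage ratio = 10^(dB/20).
10^(21/20) = 10^(1.050) = 11.2.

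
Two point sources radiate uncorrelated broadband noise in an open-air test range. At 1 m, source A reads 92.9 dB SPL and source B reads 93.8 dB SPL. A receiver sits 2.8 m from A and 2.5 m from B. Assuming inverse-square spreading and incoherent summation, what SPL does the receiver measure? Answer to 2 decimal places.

At the listener: L_A = 92.9 − 20·log₁₀(2.8) = 83.957 dB; L_B = 93.8 − 20·log₁₀(2.5) = 85.841 dB.
Combined: 10·log₁₀(10^(83.957/10)+10^(85.841/10)) = 88.01 dB SPL.

88.01 dB SPL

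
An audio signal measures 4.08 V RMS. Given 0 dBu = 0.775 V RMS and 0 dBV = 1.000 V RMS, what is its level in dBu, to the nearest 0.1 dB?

+14.4 dBu

dBu = 20·log₁₀(V / 0.775 V).
20·log₁₀(4.08/0.775) = +14.4 dBu.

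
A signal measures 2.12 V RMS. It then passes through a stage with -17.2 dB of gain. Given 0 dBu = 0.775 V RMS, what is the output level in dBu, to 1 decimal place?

-8.5 dBu

Input level: 20·log₁₀(2.12/0.775) = 8.74 dBu.
Output: 8.74 − 17.2 = -8.5 dBu.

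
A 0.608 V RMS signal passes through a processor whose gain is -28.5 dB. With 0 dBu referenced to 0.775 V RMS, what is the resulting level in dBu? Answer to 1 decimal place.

-30.6 dBu

Input level: 20·log₁₀(0.608/0.775) = -2.11 dBu.
Output: -2.11 − 28.5 = -30.6 dBu.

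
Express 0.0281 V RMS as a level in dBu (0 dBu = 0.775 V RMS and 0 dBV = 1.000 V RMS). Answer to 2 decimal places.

dBu = 20·log₁₀(V / 0.775 V).
20·log₁₀(0.0281/0.775) = -28.81 dBu.

-28.81 dBu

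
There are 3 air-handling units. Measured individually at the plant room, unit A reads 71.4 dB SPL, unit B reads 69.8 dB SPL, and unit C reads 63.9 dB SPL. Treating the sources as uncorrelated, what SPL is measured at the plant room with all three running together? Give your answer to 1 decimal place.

74.1 dB SPL

Incoherent sources sum as intensities:
L_total = 10·log₁₀(10^(71.4/10) + 10^(69.8/10) + 10^(63.9/10)) = 10·log₁₀(25810000) = 74.1 dB SPL.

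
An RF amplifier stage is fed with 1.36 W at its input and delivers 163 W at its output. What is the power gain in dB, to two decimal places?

For a power ratio, dB = 10·log₁₀(P₂/P₁).
10·log₁₀(163/1.36) = 10·log₁₀(119.9) = 20.79 dB.

20.79 dB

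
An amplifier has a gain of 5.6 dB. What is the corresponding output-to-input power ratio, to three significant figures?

Power ratio = 10^(dB/10).
10^(5.6/10) = 10^(0.5600) = 3.63.

3.63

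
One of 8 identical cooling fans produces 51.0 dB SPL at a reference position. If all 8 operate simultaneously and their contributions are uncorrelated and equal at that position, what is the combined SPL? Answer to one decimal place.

60.0 dB SPL

8 equal incoherent sources raise the level by 10·log₁₀(8) = 9.03 dB.
L_total = 51.0 + 9.03 = 60.0 dB SPL.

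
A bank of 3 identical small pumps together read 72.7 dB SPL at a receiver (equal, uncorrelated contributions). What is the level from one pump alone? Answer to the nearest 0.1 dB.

67.9 dB SPL

3 equal incoherent sources add 10·log₁₀(3) = 4.77 dB over one source.
L_one = 72.7 − 4.77 = 67.9 dB SPL.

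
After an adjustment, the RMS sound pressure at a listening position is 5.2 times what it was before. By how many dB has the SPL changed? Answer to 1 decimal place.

14.3 dB

SPL change from a pressure ratio uses the 20·log₁₀ form:
20·log₁₀(5.2) = 14.3 dB.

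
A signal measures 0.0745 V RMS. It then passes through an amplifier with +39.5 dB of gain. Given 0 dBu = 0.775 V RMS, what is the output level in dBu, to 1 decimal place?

+19.2 dBu

Input level: 20·log₁₀(0.0745/0.775) = -20.34 dBu.
Output: -20.34 + 39.5 = +19.2 dBu.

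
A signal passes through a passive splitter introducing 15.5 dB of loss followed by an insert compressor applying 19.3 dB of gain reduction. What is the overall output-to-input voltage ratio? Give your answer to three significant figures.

0.0182

Net gain = (−15.5) + (−19.3) = -34.8 dB.
Voltage ratio = 10^(-34.8/20) = 0.0182.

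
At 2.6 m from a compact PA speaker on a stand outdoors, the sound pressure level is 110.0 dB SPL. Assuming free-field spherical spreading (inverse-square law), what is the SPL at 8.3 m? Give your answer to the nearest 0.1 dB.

For a point source in a free field, ΔL = −20·log₁₀(d₂/d₁).
ΔL = −20·log₁₀(8.3/2.6) = -10.08 dB, so L₂ = 110.0 + (-10.08) = 99.9 dB SPL.

99.9 dB SPL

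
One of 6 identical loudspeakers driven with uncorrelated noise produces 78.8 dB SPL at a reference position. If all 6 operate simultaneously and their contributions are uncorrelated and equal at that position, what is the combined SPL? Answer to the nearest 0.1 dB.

6 equal incoherent sources raise the level by 10·log₁₀(6) = 7.78 dB.
L_total = 78.8 + 7.78 = 86.6 dB SPL.

86.6 dB SPL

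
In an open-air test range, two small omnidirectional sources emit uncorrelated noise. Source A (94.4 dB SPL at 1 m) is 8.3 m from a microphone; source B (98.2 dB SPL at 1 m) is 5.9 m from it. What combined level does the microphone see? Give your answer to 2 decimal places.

83.61 dB SPL

At the listener: L_A = 94.4 − 20·log₁₀(8.3) = 76.018 dB; L_B = 98.2 − 20·log₁₀(5.9) = 82.783 dB.
Combined: 10·log₁₀(10^(76.018/10)+10^(82.783/10)) = 83.61 dB SPL.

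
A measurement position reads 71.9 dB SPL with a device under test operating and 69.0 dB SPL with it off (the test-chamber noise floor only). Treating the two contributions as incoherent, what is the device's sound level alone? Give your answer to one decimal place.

68.8 dB SPL

Subtract intensities: L_src = 10·log₁₀(10^(L_total/10) − 10^(L_bg/10)).
L_src = 10·log₁₀(10^(71.9/10) − 10^(69.0/10)) = 10·log₁₀(7545000) = 68.8 dB SPL.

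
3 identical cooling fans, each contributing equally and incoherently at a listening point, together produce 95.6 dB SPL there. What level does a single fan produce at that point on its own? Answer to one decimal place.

3 equal incoherent sources add 10·log₁₀(3) = 4.77 dB over one source.
L_one = 95.6 − 4.77 = 90.8 dB SPL.

90.8 dB SPL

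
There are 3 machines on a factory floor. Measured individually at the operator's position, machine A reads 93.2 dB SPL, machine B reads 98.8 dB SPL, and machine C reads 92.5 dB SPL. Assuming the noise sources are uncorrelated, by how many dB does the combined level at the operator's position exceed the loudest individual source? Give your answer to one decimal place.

Add the sources as powers (linear), then convert back to dB:
L_total = 10·log₁₀(10^(93.2/10) + 10^(98.8/10) + 10^(92.5/10)) = 100.59 dB SPL.
Excess over the loudest (98.8 dB): 100.59 − 98.8 = 1.8 dB.

1.8 dB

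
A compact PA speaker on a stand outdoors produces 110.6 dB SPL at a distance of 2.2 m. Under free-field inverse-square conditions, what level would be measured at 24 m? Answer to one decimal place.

Inverse-square spreading gives ΔL = −20·log₁₀(d₂/d₁).
ΔL = −20·log₁₀(24/2.2) = -20.76 dB, so L₂ = 110.6 + (-20.76) = 89.8 dB SPL.

89.8 dB SPL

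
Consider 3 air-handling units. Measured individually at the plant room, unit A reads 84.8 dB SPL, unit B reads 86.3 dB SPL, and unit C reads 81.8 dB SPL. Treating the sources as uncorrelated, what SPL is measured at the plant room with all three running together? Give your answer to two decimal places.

89.44 dB SPL

Uncorrelated sources add in intensity (power), not in dB.
L_total = 10·log₁₀(10^(84.8/10) + 10^(86.3/10) + 10^(81.8/10)) = 10·log₁₀(879900000) = 89.44 dB SPL.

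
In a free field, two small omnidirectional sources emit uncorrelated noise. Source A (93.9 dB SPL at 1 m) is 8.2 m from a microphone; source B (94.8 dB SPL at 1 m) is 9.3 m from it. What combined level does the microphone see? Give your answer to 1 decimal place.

78.5 dB SPL

At the listener: L_A = 93.9 − 20·log₁₀(8.2) = 75.62 dB; L_B = 94.8 − 20·log₁₀(9.3) = 75.43 dB.
Combined: 10·log₁₀(10^(75.62/10)+10^(75.43/10)) = 78.5 dB SPL.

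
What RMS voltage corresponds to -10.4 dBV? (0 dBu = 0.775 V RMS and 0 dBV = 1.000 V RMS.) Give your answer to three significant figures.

V = 1.000 V × 10^(-10.4/20).
= 1.000 × 0.3020 = 0.302 V.

0.302 V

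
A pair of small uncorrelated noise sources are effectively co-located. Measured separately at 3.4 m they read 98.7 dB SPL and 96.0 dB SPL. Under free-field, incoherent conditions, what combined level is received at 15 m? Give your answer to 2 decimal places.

Combined at 3.4 m: 10·log₁₀(10^(98.7/10)+10^(96.0/10)) = 100.567 dB SPL.
Then apply −20·log₁₀(15/3.4) = -12.892 dB → 87.67 dB SPL.

87.67 dB SPL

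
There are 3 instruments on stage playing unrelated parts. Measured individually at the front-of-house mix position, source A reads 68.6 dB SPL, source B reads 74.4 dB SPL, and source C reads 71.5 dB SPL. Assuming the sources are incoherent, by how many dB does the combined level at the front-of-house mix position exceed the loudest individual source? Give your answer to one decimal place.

Uncorrelated sources add in intensity (power), not in dB.
L_total = 10·log₁₀(10^(68.6/10) + 10^(74.4/10) + 10^(71.5/10)) = 76.89 dB SPL.
Excess over the loudest (74.4 dB): 76.89 − 74.4 = 2.5 dB.

2.5 dB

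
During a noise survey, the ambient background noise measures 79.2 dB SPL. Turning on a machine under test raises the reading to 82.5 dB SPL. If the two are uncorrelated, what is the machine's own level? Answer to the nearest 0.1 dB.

79.8 dB SPL

Subtract intensities: L_src = 10·log₁₀(10^(L_total/10) − 10^(L_bg/10)).
L_src = 10·log₁₀(10^(82.5/10) − 10^(79.2/10)) = 10·log₁₀(94650000) = 79.8 dB SPL.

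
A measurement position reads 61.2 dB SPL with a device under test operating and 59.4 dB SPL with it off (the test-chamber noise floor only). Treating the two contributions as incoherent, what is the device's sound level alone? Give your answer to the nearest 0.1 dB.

Background correction is a power subtraction:
L_src = 10·log₁₀(10^(61.2/10) − 10^(59.4/10)) = 10·log₁₀(447300) = 56.5 dB SPL.

56.5 dB SPL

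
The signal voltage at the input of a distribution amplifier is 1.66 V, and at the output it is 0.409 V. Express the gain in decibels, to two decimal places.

-12.17 dB

For a voltage ratio, dB = 20·log₁₀(V₂/V₁).
20·log₁₀(0.409/1.66) = 20·log₁₀(0.2464) = -12.17 dB.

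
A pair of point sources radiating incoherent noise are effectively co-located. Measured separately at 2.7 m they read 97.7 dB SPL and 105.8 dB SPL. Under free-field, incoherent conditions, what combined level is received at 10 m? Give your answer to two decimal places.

Combined at 2.7 m: 10·log₁₀(10^(97.7/10)+10^(105.8/10)) = 106.425 dB SPL.
Then apply −20·log₁₀(10/2.7) = -11.373 dB → 95.05 dB SPL.

95.05 dB SPL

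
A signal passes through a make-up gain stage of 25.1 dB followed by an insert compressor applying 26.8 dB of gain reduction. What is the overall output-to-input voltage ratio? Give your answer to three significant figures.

Net gain = 25.1 + (−26.8) = -1.7 dB.
Voltage ratio = 10^(-1.7/20) = 0.822.

0.822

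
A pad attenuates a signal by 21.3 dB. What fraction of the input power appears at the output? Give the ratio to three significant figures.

Power ratio = 10^(dB/10).
10^(-21.3/10) = 10^(-2.130) = 0.00741.

0.00741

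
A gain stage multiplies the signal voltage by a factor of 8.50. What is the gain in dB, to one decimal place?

18.6 dB

For a voltage ratio, dB = 20·log₁₀(V₂/V₁).
20·log₁₀(8.50) = 18.6 dB.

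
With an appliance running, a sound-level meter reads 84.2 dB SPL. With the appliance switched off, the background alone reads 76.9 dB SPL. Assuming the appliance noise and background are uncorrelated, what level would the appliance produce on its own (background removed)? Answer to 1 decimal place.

Subtract intensities: L_src = 10·log₁₀(10^(L_total/10) − 10^(L_bg/10)).
L_src = 10·log₁₀(10^(84.2/10) − 10^(76.9/10)) = 10·log₁₀(214000000) = 83.3 dB SPL.

83.3 dB SPL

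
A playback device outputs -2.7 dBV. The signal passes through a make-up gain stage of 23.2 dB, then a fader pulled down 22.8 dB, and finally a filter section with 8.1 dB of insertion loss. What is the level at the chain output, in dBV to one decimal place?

-10.4 dBV

Gain stages sum in dB:
-2.7 + 23.2 − 22.8 − 8.1 = -10.4 dBV.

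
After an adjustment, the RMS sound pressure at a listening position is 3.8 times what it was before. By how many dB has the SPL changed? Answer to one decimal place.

11.6 dB

Sound pressure is an amplitude quantity: ΔL = 20·log₁₀(p₂/p₁).
20·log₁₀(3.8) = 11.6 dB.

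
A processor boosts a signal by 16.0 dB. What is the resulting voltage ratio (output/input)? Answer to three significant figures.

Voltage ratio = 10^(dB/20).
10^(16.0/20) = 10^(0.8000) = 6.31.

6.31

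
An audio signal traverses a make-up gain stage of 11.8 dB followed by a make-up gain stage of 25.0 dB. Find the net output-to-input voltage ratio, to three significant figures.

Net gain = 11.8 + 25.0 = 36.8 dB.
Voltage ratio = 10^(36.8/20) = 69.2.

69.2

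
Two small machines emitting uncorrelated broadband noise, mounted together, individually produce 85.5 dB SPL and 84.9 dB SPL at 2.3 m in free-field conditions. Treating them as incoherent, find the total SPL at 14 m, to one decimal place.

72.5 dB SPL

Combined at 2.3 m: 10·log₁₀(10^(85.5/10)+10^(84.9/10)) = 88.22 dB SPL.
Then apply −20·log₁₀(14/2.3) = -15.69 dB → 72.5 dB SPL.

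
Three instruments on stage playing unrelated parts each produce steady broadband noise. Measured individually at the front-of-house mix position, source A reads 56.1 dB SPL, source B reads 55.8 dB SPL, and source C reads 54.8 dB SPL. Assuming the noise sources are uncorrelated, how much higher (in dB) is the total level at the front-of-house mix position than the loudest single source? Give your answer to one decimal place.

Add the sources as powers (linear), then convert back to dB:
L_total = 10·log₁₀(10^(56.1/10) + 10^(55.8/10) + 10^(54.8/10)) = 60.37 dB SPL.
Excess over the loudest (56.1 dB): 60.37 − 56.1 = 4.3 dB.

4.3 dB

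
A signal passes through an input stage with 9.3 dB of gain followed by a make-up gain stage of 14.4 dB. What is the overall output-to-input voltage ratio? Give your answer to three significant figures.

Net gain = 9.3 + 14.4 = 23.7 dB.
Voltage ratio = 10^(23.7/20) = 15.3.

15.3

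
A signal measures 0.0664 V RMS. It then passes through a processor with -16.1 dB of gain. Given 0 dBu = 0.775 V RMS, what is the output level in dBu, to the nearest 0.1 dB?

Input level: 20·log₁₀(0.0664/0.775) = -21.34 dBu.
Output: -21.34 − 16.1 = -37.4 dBu.

-37.4 dBu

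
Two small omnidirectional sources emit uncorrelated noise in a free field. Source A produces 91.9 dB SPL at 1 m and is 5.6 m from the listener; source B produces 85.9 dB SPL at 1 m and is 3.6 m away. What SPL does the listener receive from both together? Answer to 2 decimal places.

79.00 dB SPL

At the listener: L_A = 91.9 − 20·log₁₀(5.6) = 76.936 dB; L_B = 85.9 − 20·log₁₀(3.6) = 74.774 dB.
Combined: 10·log₁₀(10^(76.936/10)+10^(74.774/10)) = 79.00 dB SPL.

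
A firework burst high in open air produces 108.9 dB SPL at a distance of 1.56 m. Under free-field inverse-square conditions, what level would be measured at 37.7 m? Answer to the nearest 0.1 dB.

81.2 dB SPL

Free-field point source: level drops by 20·log₁₀ of the distance ratio.
ΔL = −20·log₁₀(37.7/1.56) = -27.66 dB, so L₂ = 108.9 + (-27.66) = 81.2 dB SPL.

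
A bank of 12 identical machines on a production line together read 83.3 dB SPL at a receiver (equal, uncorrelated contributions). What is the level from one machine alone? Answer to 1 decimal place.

72.5 dB SPL

12 equal incoherent sources add 10·log₁₀(12) = 10.79 dB over one source.
L_one = 83.3 − 10.79 = 72.5 dB SPL.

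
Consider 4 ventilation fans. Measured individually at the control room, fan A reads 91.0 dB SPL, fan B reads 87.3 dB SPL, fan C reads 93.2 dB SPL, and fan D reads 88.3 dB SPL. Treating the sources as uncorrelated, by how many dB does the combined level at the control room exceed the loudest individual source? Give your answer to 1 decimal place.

3.4 dB

Add the sources as powers (linear), then convert back to dB:
L_total = 10·log₁₀(10^(91.0/10) + 10^(87.3/10) + 10^(93.2/10) + 10^(88.3/10)) = 96.59 dB SPL.
Excess over the loudest (93.2 dB): 96.59 − 93.2 = 3.4 dB.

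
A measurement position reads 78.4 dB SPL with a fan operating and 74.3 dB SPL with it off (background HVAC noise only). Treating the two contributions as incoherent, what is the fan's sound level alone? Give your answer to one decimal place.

Remove the background by subtracting linear intensities:
L_src = 10·log₁₀(10^(78.4/10) − 10^(74.3/10)) = 10·log₁₀(42270000) = 76.3 dB SPL.

76.3 dB SPL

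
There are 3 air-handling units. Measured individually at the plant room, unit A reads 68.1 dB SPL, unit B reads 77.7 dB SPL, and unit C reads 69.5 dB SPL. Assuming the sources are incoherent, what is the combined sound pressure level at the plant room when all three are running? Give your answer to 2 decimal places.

78.71 dB SPL

Uncorrelated sources add in intensity (power), not in dB.
L_total = 10·log₁₀(10^(68.1/10) + 10^(77.7/10) + 10^(69.5/10)) = 10·log₁₀(74250000) = 78.71 dB SPL.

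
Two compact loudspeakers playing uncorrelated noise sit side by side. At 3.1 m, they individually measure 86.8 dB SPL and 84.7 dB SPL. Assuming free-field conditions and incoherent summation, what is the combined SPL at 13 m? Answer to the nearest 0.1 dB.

76.4 dB SPL

Combined at 3.1 m: 10·log₁₀(10^(86.8/10)+10^(84.7/10)) = 88.89 dB SPL.
Then apply −20·log₁₀(13/3.1) = -12.45 dB → 76.4 dB SPL.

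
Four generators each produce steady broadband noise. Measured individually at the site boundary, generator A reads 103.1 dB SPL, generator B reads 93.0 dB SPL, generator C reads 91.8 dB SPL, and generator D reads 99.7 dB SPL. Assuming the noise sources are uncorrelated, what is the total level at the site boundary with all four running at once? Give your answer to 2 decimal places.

105.22 dB SPL

Add the sources as powers (linear), then convert back to dB:
L_total = 10·log₁₀(10^(103.1/10) + 10^(93.0/10) + 10^(91.8/10) + 10^(99.7/10)) = 10·log₁₀(33259000000) = 105.22 dB SPL.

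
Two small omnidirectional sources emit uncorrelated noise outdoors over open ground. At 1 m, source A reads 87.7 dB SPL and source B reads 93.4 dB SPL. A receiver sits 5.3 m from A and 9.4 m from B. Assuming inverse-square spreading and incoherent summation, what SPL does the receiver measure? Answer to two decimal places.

76.60 dB SPL

At the listener: L_A = 87.7 − 20·log₁₀(5.3) = 73.214 dB; L_B = 93.4 − 20·log₁₀(9.4) = 73.937 dB.
Combined: 10·log₁₀(10^(73.214/10)+10^(73.937/10)) = 76.60 dB SPL.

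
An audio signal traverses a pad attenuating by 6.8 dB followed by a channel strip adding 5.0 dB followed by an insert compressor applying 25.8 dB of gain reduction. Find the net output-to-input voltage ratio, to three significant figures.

0.0417

Net gain = (−6.8) + 5.0 + (−25.8) = -27.6 dB.
Voltage ratio = 10^(-27.6/20) = 0.0417.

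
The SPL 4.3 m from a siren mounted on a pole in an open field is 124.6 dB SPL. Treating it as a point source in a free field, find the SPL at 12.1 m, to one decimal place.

Inverse-square spreading gives ΔL = −20·log₁₀(d₂/d₁).
ΔL = −20·log₁₀(12.1/4.3) = -8.99 dB, so L₂ = 124.6 + (-8.99) = 115.6 dB SPL.

115.6 dB SPL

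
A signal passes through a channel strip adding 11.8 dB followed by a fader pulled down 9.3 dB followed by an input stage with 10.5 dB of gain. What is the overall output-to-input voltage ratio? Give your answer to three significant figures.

Net gain = 11.8 + (−9.3) + 10.5 = 13.0 dB.
Voltage ratio = 10^(13.0/20) = 4.47.

4.47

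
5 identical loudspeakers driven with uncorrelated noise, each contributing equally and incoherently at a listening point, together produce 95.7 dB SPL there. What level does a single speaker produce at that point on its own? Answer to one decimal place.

5 equal incoherent sources add 10·log₁₀(5) = 6.99 dB over one source.
L_one = 95.7 − 6.99 = 88.7 dB SPL.

88.7 dB SPL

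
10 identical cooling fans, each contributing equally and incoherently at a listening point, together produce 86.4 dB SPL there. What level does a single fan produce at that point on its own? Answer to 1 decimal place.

10 equal incoherent sources add 10·log₁₀(10) = 10.00 dB over one source.
L_one = 86.4 − 10.00 = 76.4 dB SPL.

76.4 dB SPL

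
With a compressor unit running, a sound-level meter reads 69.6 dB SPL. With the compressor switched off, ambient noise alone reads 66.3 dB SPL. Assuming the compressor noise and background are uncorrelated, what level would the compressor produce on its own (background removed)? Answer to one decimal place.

Subtract intensities: L_src = 10·log₁₀(10^(L_total/10) − 10^(L_bg/10)).
L_src = 10·log₁₀(10^(69.6/10) − 10^(66.3/10)) = 10·log₁₀(4854000) = 66.9 dB SPL.

66.9 dB SPL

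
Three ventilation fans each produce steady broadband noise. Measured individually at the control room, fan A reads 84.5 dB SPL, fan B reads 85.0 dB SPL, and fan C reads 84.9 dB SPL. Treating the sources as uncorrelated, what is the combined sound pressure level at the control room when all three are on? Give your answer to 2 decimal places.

89.58 dB SPL

Incoherent sources sum as intensities:
L_total = 10·log₁₀(10^(84.5/10) + 10^(85.0/10) + 10^(84.9/10)) = 10·log₁₀(907100000) = 89.58 dB SPL.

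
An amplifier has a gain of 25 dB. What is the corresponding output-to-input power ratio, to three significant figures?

316

Power ratio = 10^(dB/10).
10^(25/10) = 10^(2.500) = 316.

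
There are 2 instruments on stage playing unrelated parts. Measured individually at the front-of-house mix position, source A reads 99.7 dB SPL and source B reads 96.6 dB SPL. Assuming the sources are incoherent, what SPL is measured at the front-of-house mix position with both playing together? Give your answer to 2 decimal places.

Add the sources as powers (linear), then convert back to dB:
L_total = 10·log₁₀(10^(99.7/10) + 10^(96.6/10)) = 10·log₁₀(13903000000) = 101.43 dB SPL.

101.43 dB SPL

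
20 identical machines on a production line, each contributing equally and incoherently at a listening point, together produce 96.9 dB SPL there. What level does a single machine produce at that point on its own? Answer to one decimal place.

20 equal incoherent sources add 10·log₁₀(20) = 13.01 dB over one source.
L_one = 96.9 − 13.01 = 83.9 dB SPL.

83.9 dB SPL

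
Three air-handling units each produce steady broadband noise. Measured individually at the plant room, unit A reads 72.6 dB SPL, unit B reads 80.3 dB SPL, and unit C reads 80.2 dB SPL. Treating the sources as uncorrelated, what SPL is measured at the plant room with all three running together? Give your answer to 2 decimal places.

83.62 dB SPL

Incoherent sources sum as intensities:
L_total = 10·log₁₀(10^(72.6/10) + 10^(80.3/10) + 10^(80.2/10)) = 10·log₁₀(230100000) = 83.62 dB SPL.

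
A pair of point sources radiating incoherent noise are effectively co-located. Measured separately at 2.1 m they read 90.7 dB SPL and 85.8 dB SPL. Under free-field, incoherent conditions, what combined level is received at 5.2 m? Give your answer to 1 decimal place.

84.0 dB SPL

Combined at 2.1 m: 10·log₁₀(10^(90.7/10)+10^(85.8/10)) = 91.92 dB SPL.
Then apply −20·log₁₀(5.2/2.1) = -7.88 dB → 84.0 dB SPL.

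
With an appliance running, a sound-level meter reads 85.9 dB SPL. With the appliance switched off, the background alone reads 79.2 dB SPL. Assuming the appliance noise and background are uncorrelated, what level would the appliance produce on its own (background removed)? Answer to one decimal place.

84.9 dB SPL

Remove the background by subtracting linear intensities:
L_src = 10·log₁₀(10^(85.9/10) − 10^(79.2/10)) = 10·log₁₀(305900000) = 84.9 dB SPL.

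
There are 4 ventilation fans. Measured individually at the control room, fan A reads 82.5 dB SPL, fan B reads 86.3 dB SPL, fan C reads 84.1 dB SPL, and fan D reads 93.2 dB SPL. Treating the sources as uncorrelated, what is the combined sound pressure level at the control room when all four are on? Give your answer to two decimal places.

94.70 dB SPL

Add the sources as powers (linear), then convert back to dB:
L_total = 10·log₁₀(10^(82.5/10) + 10^(86.3/10) + 10^(84.1/10) + 10^(93.2/10)) = 10·log₁₀(2951000000) = 94.70 dB SPL.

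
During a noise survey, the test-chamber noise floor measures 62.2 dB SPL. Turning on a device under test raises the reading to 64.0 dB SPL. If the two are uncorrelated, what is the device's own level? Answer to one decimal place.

59.3 dB SPL

Background correction is a power subtraction:
L_src = 10·log₁₀(10^(64.0/10) − 10^(62.2/10)) = 10·log₁₀(852300) = 59.3 dB SPL.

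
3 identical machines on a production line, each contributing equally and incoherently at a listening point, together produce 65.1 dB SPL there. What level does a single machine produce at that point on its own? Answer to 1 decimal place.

60.3 dB SPL

3 equal incoherent sources add 10·log₁₀(3) = 4.77 dB over one source.
L_one = 65.1 − 4.77 = 60.3 dB SPL.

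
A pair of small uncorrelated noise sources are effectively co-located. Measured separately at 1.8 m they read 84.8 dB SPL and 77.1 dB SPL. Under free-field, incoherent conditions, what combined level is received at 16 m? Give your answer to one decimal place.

Combined at 1.8 m: 10·log₁₀(10^(84.8/10)+10^(77.1/10)) = 85.48 dB SPL.
Then apply −20·log₁₀(16/1.8) = -18.98 dB → 66.5 dB SPL.

66.5 dB SPL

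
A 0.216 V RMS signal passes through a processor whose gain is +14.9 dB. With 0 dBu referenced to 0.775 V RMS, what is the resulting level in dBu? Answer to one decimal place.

Input level: 20·log₁₀(0.216/0.775) = -11.10 dBu.
Output: -11.10 + 14.9 = +3.8 dBu.

+3.8 dBu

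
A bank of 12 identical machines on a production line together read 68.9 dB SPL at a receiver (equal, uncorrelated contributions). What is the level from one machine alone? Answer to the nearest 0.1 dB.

58.1 dB SPL

12 equal incoherent sources add 10·log₁₀(12) = 10.79 dB over one source.
L_one = 68.9 − 10.79 = 58.1 dB SPL.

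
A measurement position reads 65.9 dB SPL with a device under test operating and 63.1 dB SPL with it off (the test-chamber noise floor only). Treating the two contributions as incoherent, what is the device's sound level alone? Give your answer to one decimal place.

Remove the background by subtracting linear intensities:
L_src = 10·log₁₀(10^(65.9/10) − 10^(63.1/10)) = 10·log₁₀(1849000) = 62.7 dB SPL.

62.7 dB SPL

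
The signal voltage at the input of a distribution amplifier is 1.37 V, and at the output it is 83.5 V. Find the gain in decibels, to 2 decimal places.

Voltage is an amplitude quantity, so gain = 20·log₁₀(V_out/V_in).
20·log₁₀(83.5/1.37) = 20·log₁₀(60.95) = 35.70 dB.

35.70 dB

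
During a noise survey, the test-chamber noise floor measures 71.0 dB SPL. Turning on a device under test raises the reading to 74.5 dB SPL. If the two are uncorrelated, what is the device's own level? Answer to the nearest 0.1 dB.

Background correction is a power subtraction:
L_src = 10·log₁₀(10^(74.5/10) − 10^(71.0/10)) = 10·log₁₀(15590000) = 71.9 dB SPL.

71.9 dB SPL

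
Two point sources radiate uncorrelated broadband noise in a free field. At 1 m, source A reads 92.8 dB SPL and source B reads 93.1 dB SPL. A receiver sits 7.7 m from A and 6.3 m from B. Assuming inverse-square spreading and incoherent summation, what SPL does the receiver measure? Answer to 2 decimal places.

At the listener: L_A = 92.8 − 20·log₁₀(7.7) = 75.070 dB; L_B = 93.1 − 20·log₁₀(6.3) = 77.113 dB.
Combined: 10·log₁₀(10^(75.070/10)+10^(77.113/10)) = 79.22 dB SPL.

79.22 dB SPL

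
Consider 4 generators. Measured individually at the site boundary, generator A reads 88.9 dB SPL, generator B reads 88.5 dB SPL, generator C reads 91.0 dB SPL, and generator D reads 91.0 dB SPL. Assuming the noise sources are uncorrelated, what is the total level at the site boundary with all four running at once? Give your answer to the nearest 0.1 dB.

96.0 dB SPL

Incoherent sources sum as intensities:
L_total = 10·log₁₀(10^(88.9/10) + 10^(88.5/10) + 10^(91.0/10) + 10^(91.0/10)) = 10·log₁₀(4002000000) = 96.0 dB SPL.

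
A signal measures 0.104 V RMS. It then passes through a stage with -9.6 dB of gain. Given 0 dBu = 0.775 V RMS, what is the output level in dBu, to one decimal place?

-27.0 dBu

Input level: 20·log₁₀(0.104/0.775) = -17.45 dBu.
Output: -17.45 − 9.6 = -27.0 dBu.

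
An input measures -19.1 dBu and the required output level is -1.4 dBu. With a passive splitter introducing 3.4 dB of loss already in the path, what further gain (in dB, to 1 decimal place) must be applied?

21.1 dB

The required make-up gain is the shortfall in the dB sum.
G = -1.4 − (-19.1) + 3.4 = 21.1 dB.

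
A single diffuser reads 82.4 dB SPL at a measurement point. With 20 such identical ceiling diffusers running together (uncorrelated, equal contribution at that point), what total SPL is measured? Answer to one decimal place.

20 equal incoherent sources raise the level by 10·log₁₀(20) = 13.01 dB.
L_total = 82.4 + 13.01 = 95.4 dB SPL.

95.4 dB SPL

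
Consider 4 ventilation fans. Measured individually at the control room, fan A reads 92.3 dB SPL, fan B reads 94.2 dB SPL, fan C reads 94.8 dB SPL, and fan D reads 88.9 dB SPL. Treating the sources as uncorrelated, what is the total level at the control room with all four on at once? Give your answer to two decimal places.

Add the sources as powers (linear), then convert back to dB:
L_total = 10·log₁₀(10^(92.3/10) + 10^(94.2/10) + 10^(94.8/10) + 10^(88.9/10)) = 10·log₁₀(8125000000) = 99.10 dB SPL.

99.10 dB SPL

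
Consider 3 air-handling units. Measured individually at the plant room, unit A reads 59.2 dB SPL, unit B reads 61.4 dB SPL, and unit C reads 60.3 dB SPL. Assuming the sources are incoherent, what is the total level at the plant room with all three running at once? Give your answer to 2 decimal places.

Uncorrelated sources add in intensity (power), not in dB.
L_total = 10·log₁₀(10^(59.2/10) + 10^(61.4/10) + 10^(60.3/10)) = 10·log₁₀(3284000) = 65.16 dB SPL.

65.16 dB SPL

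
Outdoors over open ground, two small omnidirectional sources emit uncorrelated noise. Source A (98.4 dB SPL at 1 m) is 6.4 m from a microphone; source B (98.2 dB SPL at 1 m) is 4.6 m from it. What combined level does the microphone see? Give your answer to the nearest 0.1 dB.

At the listener: L_A = 98.4 − 20·log₁₀(6.4) = 82.28 dB; L_B = 98.2 − 20·log₁₀(4.6) = 84.94 dB.
Combined: 10·log₁₀(10^(82.28/10)+10^(84.94/10)) = 86.8 dB SPL.

86.8 dB SPL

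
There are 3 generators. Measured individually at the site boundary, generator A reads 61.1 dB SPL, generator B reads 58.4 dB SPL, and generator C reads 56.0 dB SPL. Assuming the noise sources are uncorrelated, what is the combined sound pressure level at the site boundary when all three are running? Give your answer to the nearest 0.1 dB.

Incoherent sources sum as intensities:
L_total = 10·log₁₀(10^(61.1/10) + 10^(58.4/10) + 10^(56.0/10)) = 10·log₁₀(2378000) = 63.8 dB SPL.

63.8 dB SPL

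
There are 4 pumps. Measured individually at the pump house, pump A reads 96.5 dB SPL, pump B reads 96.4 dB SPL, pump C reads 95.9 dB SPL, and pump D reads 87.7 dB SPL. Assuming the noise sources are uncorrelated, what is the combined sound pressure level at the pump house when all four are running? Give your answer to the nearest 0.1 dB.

Incoherent sources sum as intensities:
L_total = 10·log₁₀(10^(96.5/10) + 10^(96.4/10) + 10^(95.9/10) + 10^(87.7/10)) = 10·log₁₀(13311000000) = 101.2 dB SPL.

101.2 dB SPL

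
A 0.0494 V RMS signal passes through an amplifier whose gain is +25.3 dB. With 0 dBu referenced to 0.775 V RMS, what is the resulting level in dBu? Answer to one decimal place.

Input level: 20·log₁₀(0.0494/0.775) = -23.91 dBu.
Output: -23.91 + 25.3 = +1.4 dBu.

+1.4 dBu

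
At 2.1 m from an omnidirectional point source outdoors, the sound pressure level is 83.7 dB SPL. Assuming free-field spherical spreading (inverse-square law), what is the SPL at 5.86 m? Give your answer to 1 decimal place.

For a point source in a free field, ΔL = −20·log₁₀(d₂/d₁).
ΔL = −20·log₁₀(5.86/2.1) = -8.91 dB, so L₂ = 83.7 + (-8.91) = 74.8 dB SPL.

74.8 dB SPL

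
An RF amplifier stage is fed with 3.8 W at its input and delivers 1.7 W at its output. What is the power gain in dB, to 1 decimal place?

-3.5 dB

For a power ratio, dB = 10·log₁₀(P₂/P₁).
10·log₁₀(1.7/3.8) = 10·log₁₀(0.4474) = -3.5 dB.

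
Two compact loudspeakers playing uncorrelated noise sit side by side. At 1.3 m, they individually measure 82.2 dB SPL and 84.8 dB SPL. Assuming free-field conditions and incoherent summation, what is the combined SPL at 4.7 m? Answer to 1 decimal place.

Combined at 1.3 m: 10·log₁₀(10^(82.2/10)+10^(84.8/10)) = 86.70 dB SPL.
Then apply −20·log₁₀(4.7/1.3) = -11.16 dB → 75.5 dB SPL.

75.5 dB SPL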